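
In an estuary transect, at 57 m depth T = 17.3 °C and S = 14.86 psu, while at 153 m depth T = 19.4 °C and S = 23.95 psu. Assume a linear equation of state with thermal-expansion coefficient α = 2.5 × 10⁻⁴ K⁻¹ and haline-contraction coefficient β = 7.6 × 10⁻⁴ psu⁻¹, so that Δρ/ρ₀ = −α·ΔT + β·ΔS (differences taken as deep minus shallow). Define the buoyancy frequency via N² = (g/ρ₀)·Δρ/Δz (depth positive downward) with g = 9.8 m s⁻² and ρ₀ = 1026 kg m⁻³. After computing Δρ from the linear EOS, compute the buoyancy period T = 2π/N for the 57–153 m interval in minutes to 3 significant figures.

4.10 min

ΔT = +2.1 K, ΔS = +9.09 psu (deep − shallow).
Δρ/ρ₀ = −αΔT + βΔS = -5.25 × 10⁻⁴ + 6.9084 × 10⁻³ = 6.3834 × 10⁻³, so Δρ ≈ 6.549 kg m⁻³.
N² = (g/ρ₀)·Δρ/Δz = g·(Δρ/ρ₀)/Δz = 9.8 × 6.3834 × 10⁻³ / 96 = 6.5164 × 10⁻⁴ s⁻².
N = √(6.5164 × 10⁻⁴) = 0.025527 rad s⁻¹ → T = 2π/N = 246.14 s = 4.1023 min ≈ 4.10 min.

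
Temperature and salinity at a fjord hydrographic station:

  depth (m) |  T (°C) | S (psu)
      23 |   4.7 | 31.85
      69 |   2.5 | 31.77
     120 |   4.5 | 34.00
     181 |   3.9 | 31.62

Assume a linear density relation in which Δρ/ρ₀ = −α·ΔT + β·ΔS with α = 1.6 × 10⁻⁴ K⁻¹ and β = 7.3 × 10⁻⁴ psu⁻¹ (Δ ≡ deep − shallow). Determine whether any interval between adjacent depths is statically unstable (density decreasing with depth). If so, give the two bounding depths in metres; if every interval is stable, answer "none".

Evaluate Δρ/ρ₀ = −αΔT + βΔS across each adjacent pair:
  23–69 m: −αΔT+βΔS = −(1.6 × 10⁻⁴)(-2.2)+(7.3 × 10⁻⁴)(-0.08) = 2.9 × 10⁻⁴ → stable
  69–120 m: −αΔT+βΔS = −(1.6 × 10⁻⁴)(+2.0)+(7.3 × 10⁻⁴)(+2.23) = 1.3 × 10⁻³ → stable
  120–181 m: −αΔT+βΔS = −(1.6 × 10⁻⁴)(-0.6)+(7.3 × 10⁻⁴)(-2.38) = -1.6 × 10⁻³ → UNSTABLE
The 120–181 m interval has Δρ < 0: lighter water underlies denser water.

120–181 m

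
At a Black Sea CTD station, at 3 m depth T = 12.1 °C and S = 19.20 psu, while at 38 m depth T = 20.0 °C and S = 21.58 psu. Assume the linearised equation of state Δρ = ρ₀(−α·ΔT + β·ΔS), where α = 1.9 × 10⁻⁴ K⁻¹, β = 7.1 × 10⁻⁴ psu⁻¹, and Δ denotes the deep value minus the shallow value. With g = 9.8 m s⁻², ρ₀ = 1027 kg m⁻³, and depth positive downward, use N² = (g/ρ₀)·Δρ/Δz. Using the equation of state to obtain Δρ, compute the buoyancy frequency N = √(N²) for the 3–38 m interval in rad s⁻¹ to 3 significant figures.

ΔT = +7.9 K, ΔS = +2.38 psu (deep − shallow).
Δρ/ρ₀ = −αΔT + βΔS = -1.501 × 10⁻³ + 1.6898 × 10⁻³ = 1.888 × 10⁻⁴, so Δρ ≈ 0.1939 kg m⁻³.
N² = (g/ρ₀)·Δρ/Δz = g·(Δρ/ρ₀)/Δz = 9.8 × 1.888 × 10⁻⁴ / 35 = 5.2864 × 10⁻⁵ s⁻².
N = √(5.2864 × 10⁻⁵) = 7.2708 × 10⁻³ rad s⁻¹ ≈ 7.27 × 10⁻³ rad s⁻¹.

7.27 × 10⁻³ rad s⁻¹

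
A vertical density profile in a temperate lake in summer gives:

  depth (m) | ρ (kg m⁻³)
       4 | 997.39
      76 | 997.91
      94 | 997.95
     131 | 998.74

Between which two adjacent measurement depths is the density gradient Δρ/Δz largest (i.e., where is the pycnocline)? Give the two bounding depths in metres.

94–131 m

Compute the density gradient over each adjacent pair:
  4–76 m: Δρ/Δz = 0.52/72 = 7.2 × 10⁻³ kg m⁻⁴
  76–94 m: Δρ/Δz = 0.04/18 = 2.2 × 10⁻³ kg m⁻⁴
  94–131 m: Δρ/Δz = 0.79/37 = 0.021 kg m⁻⁴
The largest gradient is in the 94–131 m interval — the pycnocline.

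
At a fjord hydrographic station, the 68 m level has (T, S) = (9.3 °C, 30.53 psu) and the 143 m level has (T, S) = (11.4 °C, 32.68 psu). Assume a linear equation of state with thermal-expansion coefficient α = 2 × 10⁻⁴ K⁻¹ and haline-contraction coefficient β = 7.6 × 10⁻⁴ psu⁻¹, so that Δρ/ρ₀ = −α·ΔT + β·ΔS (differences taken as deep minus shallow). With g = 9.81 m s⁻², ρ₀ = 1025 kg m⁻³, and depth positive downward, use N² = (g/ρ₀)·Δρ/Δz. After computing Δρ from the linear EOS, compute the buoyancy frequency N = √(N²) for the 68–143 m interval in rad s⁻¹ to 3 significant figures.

ΔT = +2.1 K, ΔS = +2.15 psu (deep − shallow).
Δρ/ρ₀ = −αΔT + βΔS = -4.20 × 10⁻⁴ + 1.634 × 10⁻³ = 1.214 × 10⁻³, so Δρ ≈ 1.244 kg m⁻³.
N² = (g/ρ₀)·Δρ/Δz = g·(Δρ/ρ₀)/Δz = 9.81 × 1.214 × 10⁻³ / 75 = 1.5879 × 10⁻⁴ s⁻².
N = √(1.5879 × 10⁻⁴) = 0.012601 rad s⁻¹ ≈ 0.0126 rad s⁻¹.

0.0126 rad s⁻¹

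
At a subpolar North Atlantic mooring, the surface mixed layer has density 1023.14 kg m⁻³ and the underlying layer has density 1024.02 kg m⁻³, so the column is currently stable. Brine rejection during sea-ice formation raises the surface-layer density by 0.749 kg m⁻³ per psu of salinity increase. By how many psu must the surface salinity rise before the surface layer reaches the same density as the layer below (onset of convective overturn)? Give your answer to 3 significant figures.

1.17 psu

Density deficit of the surface layer: 1024.02 − 1023.14 = 0.88 kg m⁻³.
Required change = 0.88 / 0.749 = 1.17 psu.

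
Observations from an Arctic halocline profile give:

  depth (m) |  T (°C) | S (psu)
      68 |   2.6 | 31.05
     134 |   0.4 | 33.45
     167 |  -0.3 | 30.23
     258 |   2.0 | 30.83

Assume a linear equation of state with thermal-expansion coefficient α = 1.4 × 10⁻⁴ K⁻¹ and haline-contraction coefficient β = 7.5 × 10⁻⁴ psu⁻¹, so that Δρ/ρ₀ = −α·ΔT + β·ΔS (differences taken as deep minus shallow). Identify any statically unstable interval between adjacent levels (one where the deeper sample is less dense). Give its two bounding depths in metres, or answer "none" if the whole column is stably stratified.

134–167 m

Evaluate Δρ/ρ₀ = −αΔT + βΔS across each adjacent pair:
  68–134 m: −αΔT+βΔS = −(1.4 × 10⁻⁴)(-2.2)+(7.5 × 10⁻⁴)(+2.40) = 2.1 × 10⁻³ → stable
  134–167 m: −αΔT+βΔS = −(1.4 × 10⁻⁴)(-0.7)+(7.5 × 10⁻⁴)(-3.22) = -2.3 × 10⁻³ → UNSTABLE
  167–258 m: −αΔT+βΔS = −(1.4 × 10⁻⁴)(+2.3)+(7.5 × 10⁻⁴)(+0.60) = 1.3 × 10⁻⁴ → stable
The 134–167 m interval has Δρ < 0: lighter water underlies denser water.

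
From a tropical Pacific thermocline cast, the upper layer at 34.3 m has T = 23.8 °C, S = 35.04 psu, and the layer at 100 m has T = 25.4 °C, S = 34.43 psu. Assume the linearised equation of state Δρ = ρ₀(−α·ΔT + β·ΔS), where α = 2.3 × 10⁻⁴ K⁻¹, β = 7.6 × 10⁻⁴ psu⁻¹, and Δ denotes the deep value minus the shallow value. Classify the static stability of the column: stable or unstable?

ΔT = 25.4 − 23.8 = +1.6 K and ΔS = 34.43 − 35.04 = -0.61 psu (deep − shallow).
−αΔT = -3.68 × 10⁻⁴; βΔS = -4.636 × 10⁻⁴; sum Δρ/ρ₀ = -8.316 × 10⁻⁴.
Δρ/ρ₀ < 0, so Δρ < 0: deeper water is lighter → statically unstable; the column would overturn.

unstable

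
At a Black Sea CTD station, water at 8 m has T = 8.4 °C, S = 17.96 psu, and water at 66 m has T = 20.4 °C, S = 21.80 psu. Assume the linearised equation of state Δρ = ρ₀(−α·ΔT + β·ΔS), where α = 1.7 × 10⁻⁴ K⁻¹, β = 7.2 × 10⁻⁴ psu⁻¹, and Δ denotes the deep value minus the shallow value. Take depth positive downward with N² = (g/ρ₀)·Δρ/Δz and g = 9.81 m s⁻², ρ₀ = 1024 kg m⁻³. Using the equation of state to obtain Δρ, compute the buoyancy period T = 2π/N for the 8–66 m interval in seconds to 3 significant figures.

567 s

ΔT = +12.0 K, ΔS = +3.84 psu (deep − shallow).
Δρ/ρ₀ = −αΔT + βΔS = -2.04 × 10⁻³ + 2.7648 × 10⁻³ = 7.248 × 10⁻⁴, so Δρ ≈ 0.7422 kg m⁻³.
N² = (g/ρ₀)·Δρ/Δz = g·(Δρ/ρ₀)/Δz = 9.81 × 7.248 × 10⁻⁴ / 58 = 1.2259 × 10⁻⁴ s⁻².
N = √(1.2259 × 10⁻⁴) = 0.011072 rad s⁻¹ → T = 2π/N = 567.48 s ≈ 567 s.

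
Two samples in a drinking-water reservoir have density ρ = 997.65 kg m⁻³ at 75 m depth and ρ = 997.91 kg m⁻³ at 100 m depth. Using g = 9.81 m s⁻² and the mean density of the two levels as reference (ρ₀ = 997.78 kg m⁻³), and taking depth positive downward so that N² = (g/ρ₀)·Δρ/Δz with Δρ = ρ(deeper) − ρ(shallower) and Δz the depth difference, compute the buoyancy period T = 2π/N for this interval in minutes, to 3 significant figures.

10.4 min

Δρ = 997.91 − 997.65 = 0.26 kg m⁻³ over Δz = 100 − 75 = 25 m.
N² = (9.81/997.78) × (0.26/25) = 1.0225 × 10⁻⁴ s⁻².
N = √(1.0225 × 10⁻⁴) = 0.010112 rad s⁻¹, so T = 2π/N = 621.36 s = 10.356 min ≈ 10.4 min.
Since Δρ > 0 the layer is stably stratified.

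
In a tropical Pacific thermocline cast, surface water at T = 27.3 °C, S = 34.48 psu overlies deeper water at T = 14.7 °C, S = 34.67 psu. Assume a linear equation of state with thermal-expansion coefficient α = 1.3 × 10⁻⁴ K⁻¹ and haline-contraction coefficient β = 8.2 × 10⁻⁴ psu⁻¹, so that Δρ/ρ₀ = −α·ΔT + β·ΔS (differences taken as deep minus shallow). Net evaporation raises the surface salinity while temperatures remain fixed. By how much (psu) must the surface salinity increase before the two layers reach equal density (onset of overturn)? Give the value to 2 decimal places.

2.19 psu

Neutral buoyancy requires −α(T_deep − T_surf) + β(S_deep − S_surf′) = 0.
S_surf′ = S_deep − (α/β)·ΔT = 34.67 − (1.3 × 10⁻⁴/8.2 × 10⁻⁴)·(-12.6) = 36.6676 psu.
Increase required: 36.6676 − 34.48 = 2.1876 psu.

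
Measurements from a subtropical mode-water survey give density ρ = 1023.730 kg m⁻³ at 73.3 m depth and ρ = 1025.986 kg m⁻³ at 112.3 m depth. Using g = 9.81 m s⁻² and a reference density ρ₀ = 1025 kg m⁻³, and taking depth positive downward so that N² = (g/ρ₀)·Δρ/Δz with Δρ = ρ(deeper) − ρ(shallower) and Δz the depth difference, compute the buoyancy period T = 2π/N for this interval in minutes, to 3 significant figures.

Δρ = 1025.986 − 1023.730 = 2.256 kg m⁻³ over Δz = 112.3 − 73.3 = 39 m.
N² = (9.81/1025) × (2.256/39) = 5.5363 × 10⁻⁴ s⁻².
N = √(5.5363 × 10⁻⁴) = 0.023529 rad s⁻¹, so T = 2π/N = 267.04 s = 4.4507 min ≈ 4.45 min.

4.45 min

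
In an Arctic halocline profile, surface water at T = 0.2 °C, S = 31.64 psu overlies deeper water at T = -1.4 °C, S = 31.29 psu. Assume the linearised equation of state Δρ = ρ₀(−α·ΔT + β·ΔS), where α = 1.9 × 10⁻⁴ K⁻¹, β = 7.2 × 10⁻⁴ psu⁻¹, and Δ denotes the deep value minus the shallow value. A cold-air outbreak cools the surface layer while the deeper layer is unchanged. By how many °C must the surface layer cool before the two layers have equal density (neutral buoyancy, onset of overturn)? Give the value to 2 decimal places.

Neutral buoyancy requires Δρ = 0, i.e. −α(T_deep − T_surf′) + β(S_deep − S_surf) = 0.
T_surf′ = T_deep − (β/α)·ΔS = -1.4 − (7.2 × 10⁻⁴/1.9 × 10⁻⁴)·(-0.35) = -0.0737 °C.
Cooling required: 0.2 − (-0.0737) = 0.2737 °C.

0.27 °C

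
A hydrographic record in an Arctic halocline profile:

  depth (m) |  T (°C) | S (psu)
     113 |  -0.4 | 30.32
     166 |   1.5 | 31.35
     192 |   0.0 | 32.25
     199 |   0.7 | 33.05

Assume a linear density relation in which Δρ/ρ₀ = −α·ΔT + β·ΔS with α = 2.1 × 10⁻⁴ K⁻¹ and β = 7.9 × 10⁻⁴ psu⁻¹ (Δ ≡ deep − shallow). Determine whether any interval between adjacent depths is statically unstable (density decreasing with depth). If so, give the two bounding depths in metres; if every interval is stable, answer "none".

Evaluate Δρ/ρ₀ = −αΔT + βΔS across each adjacent pair:
  113–166 m: −αΔT+βΔS = −(2.1 × 10⁻⁴)(+1.9)+(7.9 × 10⁻⁴)(+1.03) = 4.1 × 10⁻⁴ → stable
  166–192 m: −αΔT+βΔS = −(2.1 × 10⁻⁴)(-1.5)+(7.9 × 10⁻⁴)(+0.90) = 1.0 × 10⁻³ → stable
  192–199 m: −αΔT+βΔS = −(2.1 × 10⁻⁴)(+0.7)+(7.9 × 10⁻⁴)(+0.80) = 4.9 × 10⁻⁴ → stable
Every interval has Δρ > 0: the column is stably stratified throughout.

none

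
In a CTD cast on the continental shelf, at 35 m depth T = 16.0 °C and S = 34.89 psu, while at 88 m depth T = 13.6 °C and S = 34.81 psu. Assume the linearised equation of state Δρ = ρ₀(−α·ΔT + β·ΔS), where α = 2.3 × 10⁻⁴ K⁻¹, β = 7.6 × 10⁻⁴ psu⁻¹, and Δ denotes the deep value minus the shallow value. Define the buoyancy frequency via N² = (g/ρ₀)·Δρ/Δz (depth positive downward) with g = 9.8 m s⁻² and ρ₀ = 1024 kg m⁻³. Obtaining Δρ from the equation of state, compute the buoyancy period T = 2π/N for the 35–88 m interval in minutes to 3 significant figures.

11.0 min

ΔT = -2.4 K, ΔS = -0.08 psu (deep − shallow).
Δρ/ρ₀ = −αΔT + βΔS = 5.52 × 10⁻⁴ − 6.08 × 10⁻⁵ = 4.912 × 10⁻⁴, so Δρ ≈ 0.5030 kg m⁻³.
N² = (g/ρ₀)·Δρ/Δz = g·(Δρ/ρ₀)/Δz = 9.8 × 4.912 × 10⁻⁴ / 53 = 9.0826 × 10⁻⁵ s⁻².
N = √(9.0826 × 10⁻⁵) = 9.5303 × 10⁻³ rad s⁻¹ → T = 2π/N = 659.29 s = 10.988 min ≈ 11.0 min.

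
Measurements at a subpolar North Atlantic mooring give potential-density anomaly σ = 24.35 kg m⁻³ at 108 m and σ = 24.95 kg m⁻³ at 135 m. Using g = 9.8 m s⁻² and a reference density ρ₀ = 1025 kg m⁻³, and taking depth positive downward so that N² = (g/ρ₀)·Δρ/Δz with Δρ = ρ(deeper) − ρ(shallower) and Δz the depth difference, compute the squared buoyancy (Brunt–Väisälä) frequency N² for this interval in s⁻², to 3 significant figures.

2.12 × 10⁻⁴ s⁻²

Δρ = 1024.95 − 1024.35 = 0.60 kg m⁻³ over Δz = 135 − 108 = 27 m.
N² = (9.8/1025) × (0.60/27) = 2.1247 × 10⁻⁴ s⁻² ≈ 2.12 × 10⁻⁴ s⁻².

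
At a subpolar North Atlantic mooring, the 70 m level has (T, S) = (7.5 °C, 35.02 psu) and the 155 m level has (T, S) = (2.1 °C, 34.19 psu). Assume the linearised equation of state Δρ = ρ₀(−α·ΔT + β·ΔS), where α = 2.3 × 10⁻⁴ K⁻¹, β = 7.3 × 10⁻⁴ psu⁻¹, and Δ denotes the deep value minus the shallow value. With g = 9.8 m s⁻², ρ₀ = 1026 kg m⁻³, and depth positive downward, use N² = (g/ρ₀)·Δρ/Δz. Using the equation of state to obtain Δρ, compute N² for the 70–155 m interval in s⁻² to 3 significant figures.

7.33 × 10⁻⁵ s⁻²

ΔT = -5.4 K, ΔS = -0.83 psu (deep − shallow).
Δρ/ρ₀ = −αΔT + βΔS = 1.242 × 10⁻³ − 6.059 × 10⁻⁴ = 6.361 × 10⁻⁴, so Δρ ≈ 0.6526 kg m⁻³.
N² = (g/ρ₀)·Δρ/Δz = g·(Δρ/ρ₀)/Δz = 9.8 × 6.361 × 10⁻⁴ / 85 = 7.3339 × 10⁻⁵ s⁻² ≈ 7.33 × 10⁻⁵ s⁻².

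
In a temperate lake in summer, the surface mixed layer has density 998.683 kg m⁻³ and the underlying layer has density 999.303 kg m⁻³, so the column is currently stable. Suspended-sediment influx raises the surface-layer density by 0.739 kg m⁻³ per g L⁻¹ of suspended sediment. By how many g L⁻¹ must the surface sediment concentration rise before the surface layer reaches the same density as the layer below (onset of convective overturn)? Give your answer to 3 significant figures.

0.839 g L⁻¹

Density deficit of the surface layer: 999.303 − 998.683 = 0.62 kg m⁻³.
Required change = 0.62 / 0.739 = 0.839 g L⁻¹.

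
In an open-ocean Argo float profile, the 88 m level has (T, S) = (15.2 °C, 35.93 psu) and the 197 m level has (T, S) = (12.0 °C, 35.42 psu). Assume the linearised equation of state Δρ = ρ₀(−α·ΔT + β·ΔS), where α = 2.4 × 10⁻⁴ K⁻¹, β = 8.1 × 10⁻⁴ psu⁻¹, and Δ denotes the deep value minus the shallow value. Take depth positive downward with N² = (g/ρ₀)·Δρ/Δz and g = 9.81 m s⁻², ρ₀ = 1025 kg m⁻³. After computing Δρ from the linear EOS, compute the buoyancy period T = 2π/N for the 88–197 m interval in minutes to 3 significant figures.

ΔT = -3.2 K, ΔS = -0.51 psu (deep − shallow).
Δρ/ρ₀ = −αΔT + βΔS = 7.68 × 10⁻⁴ − 4.131 × 10⁻⁴ = 3.549 × 10⁻⁴, so Δρ ≈ 0.3638 kg m⁻³.
N² = (g/ρ₀)·Δρ/Δz = g·(Δρ/ρ₀)/Δz = 9.81 × 3.549 × 10⁻⁴ / 109 = 3.1941 × 10⁻⁵ s⁻².
N = √(3.1941 × 10⁻⁵) = 5.6516 × 10⁻³ rad s⁻¹ → T = 2π/N = 1.1118 × 10³ s = 18.530 min ≈ 18.5 min.

18.5 min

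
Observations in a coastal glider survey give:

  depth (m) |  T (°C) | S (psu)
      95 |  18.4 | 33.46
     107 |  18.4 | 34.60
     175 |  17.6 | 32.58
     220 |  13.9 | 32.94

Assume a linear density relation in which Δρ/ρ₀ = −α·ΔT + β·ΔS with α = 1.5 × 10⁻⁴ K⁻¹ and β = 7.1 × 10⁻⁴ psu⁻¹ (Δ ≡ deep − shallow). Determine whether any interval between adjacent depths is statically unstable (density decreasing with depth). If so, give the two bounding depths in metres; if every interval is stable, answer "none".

107–175 m

Evaluate Δρ/ρ₀ = −αΔT + βΔS across each adjacent pair:
  95–107 m: −αΔT+βΔS = −(1.5 × 10⁻⁴)(+0.0)+(7.1 × 10⁻⁴)(+1.14) = 8.1 × 10⁻⁴ → stable
  107–175 m: −αΔT+βΔS = −(1.5 × 10⁻⁴)(-0.8)+(7.1 × 10⁻⁴)(-2.02) = -1.3 × 10⁻³ → UNSTABLE
  175–220 m: −αΔT+βΔS = −(1.5 × 10⁻⁴)(-3.7)+(7.1 × 10⁻⁴)(+0.36) = 8.1 × 10⁻⁴ → stable
The 107–175 m interval has Δρ < 0: lighter water underlies denser water.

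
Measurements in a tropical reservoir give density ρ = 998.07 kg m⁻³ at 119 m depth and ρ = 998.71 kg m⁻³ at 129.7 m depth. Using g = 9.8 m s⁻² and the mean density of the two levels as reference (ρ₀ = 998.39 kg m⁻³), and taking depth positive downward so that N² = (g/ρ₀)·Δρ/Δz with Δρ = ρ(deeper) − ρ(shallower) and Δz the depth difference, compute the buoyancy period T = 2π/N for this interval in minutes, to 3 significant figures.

4.32 min

Δρ = 998.71 − 998.07 = 0.64 kg m⁻³ over Δz = 129.7 − 119 = 10.7 m.
N² = (9.8/998.39) × (0.64/10.7) = 5.8711 × 10⁻⁴ s⁻².
N = √(5.8711 × 10⁻⁴) = 0.024230 rad s⁻¹, so T = 2π/N = 259.31 s = 4.3218 min ≈ 4.32 min.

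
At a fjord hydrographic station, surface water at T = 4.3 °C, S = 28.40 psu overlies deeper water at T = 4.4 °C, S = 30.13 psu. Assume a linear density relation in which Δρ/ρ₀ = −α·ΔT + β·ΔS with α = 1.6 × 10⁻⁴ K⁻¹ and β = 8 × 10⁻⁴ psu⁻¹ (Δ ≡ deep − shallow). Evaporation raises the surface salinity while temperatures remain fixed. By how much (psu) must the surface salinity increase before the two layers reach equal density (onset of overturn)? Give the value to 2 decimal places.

1.71 psu

Neutral buoyancy requires −α(T_deep − T_surf) + β(S_deep − S_surf′) = 0.
S_surf′ = S_deep − (α/β)·ΔT = 30.13 − (1.6 × 10⁻⁴/8 × 10⁻⁴)·(+0.1) = 30.1100 psu.
Increase required: 30.1100 − 28.40 = 1.7100 psu.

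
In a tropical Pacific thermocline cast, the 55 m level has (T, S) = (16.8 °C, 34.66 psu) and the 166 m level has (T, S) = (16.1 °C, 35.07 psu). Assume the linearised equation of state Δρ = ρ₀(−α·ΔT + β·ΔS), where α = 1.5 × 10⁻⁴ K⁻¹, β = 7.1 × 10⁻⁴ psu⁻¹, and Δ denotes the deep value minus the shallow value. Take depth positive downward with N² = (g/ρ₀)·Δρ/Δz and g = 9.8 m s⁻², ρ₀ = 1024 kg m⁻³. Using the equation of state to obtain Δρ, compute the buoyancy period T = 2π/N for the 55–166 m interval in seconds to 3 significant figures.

1.06 × 10³ s

ΔT = -0.7 K, ΔS = +0.41 psu (deep − shallow).
Δρ/ρ₀ = −αΔT + βΔS = 1.05 × 10⁻⁴ + 2.911 × 10⁻⁴ = 3.961 × 10⁻⁴, so Δρ ≈ 0.4056 kg m⁻³.
N² = (g/ρ₀)·Δρ/Δz = g·(Δρ/ρ₀)/Δz = 9.8 × 3.961 × 10⁻⁴ / 111 = 3.4971 × 10⁻⁵ s⁻².
N = √(3.4971 × 10⁻⁵) = 5.9136 × 10⁻³ rad s⁻¹ → T = 2π/N = 1.0625 × 10³ s ≈ 1.06 × 10³ s.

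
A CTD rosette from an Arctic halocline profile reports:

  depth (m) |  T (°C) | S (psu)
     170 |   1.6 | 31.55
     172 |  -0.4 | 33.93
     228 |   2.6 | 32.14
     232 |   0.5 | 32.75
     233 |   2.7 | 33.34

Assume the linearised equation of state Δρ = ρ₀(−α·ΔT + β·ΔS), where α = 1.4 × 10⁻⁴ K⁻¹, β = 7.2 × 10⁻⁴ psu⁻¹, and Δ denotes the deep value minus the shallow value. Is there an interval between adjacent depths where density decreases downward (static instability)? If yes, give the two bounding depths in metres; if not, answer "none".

172–228 m

Evaluate Δρ/ρ₀ = −αΔT + βΔS across each adjacent pair:
  170–172 m: −αΔT+βΔS = −(1.4 × 10⁻⁴)(-2.0)+(7.2 × 10⁻⁴)(+2.38) = 2.0 × 10⁻³ → stable
  172–228 m: −αΔT+βΔS = −(1.4 × 10⁻⁴)(+3.0)+(7.2 × 10⁻⁴)(-1.79) = -1.7 × 10⁻³ → UNSTABLE
  228–232 m: −αΔT+βΔS = −(1.4 × 10⁻⁴)(-2.1)+(7.2 × 10⁻⁴)(+0.61) = 7.3 × 10⁻⁴ → stable
  232–233 m: −αΔT+βΔS = −(1.4 × 10⁻⁴)(+2.2)+(7.2 × 10⁻⁴)(+0.59) = 1.2 × 10⁻⁴ → stable
The 172–228 m interval has Δρ < 0: lighter water underlies denser water.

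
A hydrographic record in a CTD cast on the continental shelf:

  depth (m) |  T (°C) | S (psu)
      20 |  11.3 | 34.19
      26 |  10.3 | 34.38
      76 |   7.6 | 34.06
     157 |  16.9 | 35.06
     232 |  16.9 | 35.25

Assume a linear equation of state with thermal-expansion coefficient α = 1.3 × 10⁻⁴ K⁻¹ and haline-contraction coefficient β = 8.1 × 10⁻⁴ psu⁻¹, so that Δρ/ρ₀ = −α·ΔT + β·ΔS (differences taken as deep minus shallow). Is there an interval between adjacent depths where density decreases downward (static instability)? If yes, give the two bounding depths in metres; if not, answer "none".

76–157 m

Evaluate Δρ/ρ₀ = −αΔT + βΔS across each adjacent pair:
  20–26 m: −αΔT+βΔS = −(1.3 × 10⁻⁴)(-1.0)+(8.1 × 10⁻⁴)(+0.19) = 2.8 × 10⁻⁴ → stable
  26–76 m: −αΔT+βΔS = −(1.3 × 10⁻⁴)(-2.7)+(8.1 × 10⁻⁴)(-0.32) = 9.2 × 10⁻⁵ → stable
  76–157 m: −αΔT+βΔS = −(1.3 × 10⁻⁴)(+9.3)+(8.1 × 10⁻⁴)(+1.00) = -4.0 × 10⁻⁴ → UNSTABLE
  157–232 m: −αΔT+βΔS = −(1.3 × 10⁻⁴)(+0.0)+(8.1 × 10⁻⁴)(+0.19) = 1.5 × 10⁻⁴ → stable
The 76–157 m interval has Δρ < 0: lighter water underlies denser water.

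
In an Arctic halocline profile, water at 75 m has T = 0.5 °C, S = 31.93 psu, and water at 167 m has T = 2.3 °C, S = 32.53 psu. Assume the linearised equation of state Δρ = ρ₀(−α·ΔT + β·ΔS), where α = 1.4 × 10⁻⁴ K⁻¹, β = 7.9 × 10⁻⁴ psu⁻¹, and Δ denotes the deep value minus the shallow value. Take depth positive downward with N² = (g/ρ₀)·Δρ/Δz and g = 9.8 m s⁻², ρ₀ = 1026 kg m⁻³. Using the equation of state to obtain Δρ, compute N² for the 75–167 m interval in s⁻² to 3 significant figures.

2.36 × 10⁻⁵ s⁻²

ΔT = +1.8 K, ΔS = +0.60 psu (deep − shallow).
Δρ/ρ₀ = −αΔT + βΔS = -2.52 × 10⁻⁴ + 4.74 × 10⁻⁴ = 2.22 × 10⁻⁴, so Δρ ≈ 0.2278 kg m⁻³.
N² = (g/ρ₀)·Δρ/Δz = g·(Δρ/ρ₀)/Δz = 9.8 × 2.22 × 10⁻⁴ / 92 = 2.3648 × 10⁻⁵ s⁻² ≈ 2.36 × 10⁻⁵ s⁻².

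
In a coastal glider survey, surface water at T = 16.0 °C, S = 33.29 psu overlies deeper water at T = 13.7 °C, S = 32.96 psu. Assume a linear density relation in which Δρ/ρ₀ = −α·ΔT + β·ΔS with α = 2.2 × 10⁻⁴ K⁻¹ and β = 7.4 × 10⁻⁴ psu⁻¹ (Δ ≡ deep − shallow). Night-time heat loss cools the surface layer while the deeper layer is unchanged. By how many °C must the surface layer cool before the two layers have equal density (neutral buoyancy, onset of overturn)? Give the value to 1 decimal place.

Neutral buoyancy requires Δρ = 0, i.e. −α(T_deep − T_surf′) + β(S_deep − S_surf) = 0.
T_surf′ = T_deep − (β/α)·ΔS = 13.7 − (7.4 × 10⁻⁴/2.2 × 10⁻⁴)·(-0.33) = 14.810 °C.
Cooling required: 16.0 − (14.810) = 1.190 °C.

1.2 °C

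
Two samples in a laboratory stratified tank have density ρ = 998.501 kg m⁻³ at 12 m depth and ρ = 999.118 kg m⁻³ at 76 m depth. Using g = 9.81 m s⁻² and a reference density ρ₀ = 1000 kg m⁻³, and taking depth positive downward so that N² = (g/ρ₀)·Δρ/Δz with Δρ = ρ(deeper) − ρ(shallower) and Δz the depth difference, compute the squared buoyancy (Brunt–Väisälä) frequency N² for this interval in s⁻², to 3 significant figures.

9.46 × 10⁻⁵ s⁻²

Δρ = 999.118 − 998.501 = 0.617 kg m⁻³ over Δz = 76 − 12 = 64 m.
N² = (9.81/1000) × (0.617/64) = 9.4575 × 10⁻⁵ s⁻² ≈ 9.46 × 10⁻⁵ s⁻².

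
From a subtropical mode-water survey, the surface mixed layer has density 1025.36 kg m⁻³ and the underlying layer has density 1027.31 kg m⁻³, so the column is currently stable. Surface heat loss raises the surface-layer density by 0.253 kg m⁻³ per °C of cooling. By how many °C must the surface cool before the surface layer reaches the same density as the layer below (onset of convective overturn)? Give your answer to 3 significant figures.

Density deficit of the surface layer: 1027.31 − 1025.36 = 1.95 kg m⁻³.
Required change = 1.95 / 0.253 = 7.71 °C.

7.71 °C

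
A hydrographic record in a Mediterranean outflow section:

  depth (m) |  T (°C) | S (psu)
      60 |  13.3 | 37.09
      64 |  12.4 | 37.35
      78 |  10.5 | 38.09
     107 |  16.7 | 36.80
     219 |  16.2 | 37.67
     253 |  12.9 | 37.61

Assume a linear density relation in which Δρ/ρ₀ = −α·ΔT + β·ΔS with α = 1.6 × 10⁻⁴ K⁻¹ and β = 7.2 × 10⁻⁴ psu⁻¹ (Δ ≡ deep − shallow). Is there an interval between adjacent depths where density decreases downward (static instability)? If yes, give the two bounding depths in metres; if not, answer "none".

78–107 m

Evaluate Δρ/ρ₀ = −αΔT + βΔS across each adjacent pair:
  60–64 m: −αΔT+βΔS = −(1.6 × 10⁻⁴)(-0.9)+(7.2 × 10⁻⁴)(+0.26) = 3.3 × 10⁻⁴ → stable
  64–78 m: −αΔT+βΔS = −(1.6 × 10⁻⁴)(-1.9)+(7.2 × 10⁻⁴)(+0.74) = 8.4 × 10⁻⁴ → stable
  78–107 m: −αΔT+βΔS = −(1.6 × 10⁻⁴)(+6.2)+(7.2 × 10⁻⁴)(-1.29) = -1.9 × 10⁻³ → UNSTABLE
  107–219 m: −αΔT+βΔS = −(1.6 × 10⁻⁴)(-0.5)+(7.2 × 10⁻⁴)(+0.87) = 7.1 × 10⁻⁴ → stable
  219–253 m: −αΔT+βΔS = −(1.6 × 10⁻⁴)(-3.3)+(7.2 × 10⁻⁴)(-0.06) = 4.8 × 10⁻⁴ → stable
The 78–107 m interval has Δρ < 0: lighter water underlies denser water.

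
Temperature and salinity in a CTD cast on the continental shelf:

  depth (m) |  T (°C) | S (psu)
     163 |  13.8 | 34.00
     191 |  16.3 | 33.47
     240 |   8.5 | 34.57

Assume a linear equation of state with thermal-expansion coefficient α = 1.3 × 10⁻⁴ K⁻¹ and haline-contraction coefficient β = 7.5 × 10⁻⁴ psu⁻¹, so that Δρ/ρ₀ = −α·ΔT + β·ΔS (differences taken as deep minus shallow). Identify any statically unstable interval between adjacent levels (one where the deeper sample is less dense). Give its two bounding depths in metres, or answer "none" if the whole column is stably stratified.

Evaluate Δρ/ρ₀ = −αΔT + βΔS across each adjacent pair:
  163–191 m: −αΔT+βΔS = −(1.3 × 10⁻⁴)(+2.5)+(7.5 × 10⁻⁴)(-0.53) = -7.2 × 10⁻⁴ → UNSTABLE
  191–240 m: −αΔT+βΔS = −(1.3 × 10⁻⁴)(-7.8)+(7.5 × 10⁻⁴)(+1.10) = 1.8 × 10⁻³ → stable
The 163–191 m interval has Δρ < 0: lighter water underlies denser water.

163–191 m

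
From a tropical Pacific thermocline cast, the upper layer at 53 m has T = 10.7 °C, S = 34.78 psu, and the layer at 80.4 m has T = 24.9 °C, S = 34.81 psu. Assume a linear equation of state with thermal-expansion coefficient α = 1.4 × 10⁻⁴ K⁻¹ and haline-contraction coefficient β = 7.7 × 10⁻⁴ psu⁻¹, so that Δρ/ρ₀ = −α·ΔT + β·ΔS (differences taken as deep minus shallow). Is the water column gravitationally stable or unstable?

ΔT = 24.9 − 10.7 = +14.2 K and ΔS = 34.81 − 34.78 = +0.03 psu (deep − shallow).
−αΔT = -1.988 × 10⁻³; βΔS = 2.31 × 10⁻⁵; sum Δρ/ρ₀ = -1.9649 × 10⁻³.
Δρ/ρ₀ < 0, so Δρ < 0: deeper water is lighter → statically unstable; the column would overturn.

unstable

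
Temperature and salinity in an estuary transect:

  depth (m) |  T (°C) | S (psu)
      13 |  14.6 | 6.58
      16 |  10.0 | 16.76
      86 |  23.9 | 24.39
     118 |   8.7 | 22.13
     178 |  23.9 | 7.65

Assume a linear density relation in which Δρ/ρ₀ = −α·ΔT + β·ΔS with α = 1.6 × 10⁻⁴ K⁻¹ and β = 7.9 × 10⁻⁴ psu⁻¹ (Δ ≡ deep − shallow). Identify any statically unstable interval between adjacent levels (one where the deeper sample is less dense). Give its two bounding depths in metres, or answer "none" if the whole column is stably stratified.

118–178 m

Evaluate Δρ/ρ₀ = −αΔT + βΔS across each adjacent pair:
  13–16 m: −αΔT+βΔS = −(1.6 × 10⁻⁴)(-4.6)+(7.9 × 10⁻⁴)(+10.18) = 8.8 × 10⁻³ → stable
  16–86 m: −αΔT+βΔS = −(1.6 × 10⁻⁴)(+13.9)+(7.9 × 10⁻⁴)(+7.63) = 3.8 × 10⁻³ → stable
  86–118 m: −αΔT+βΔS = −(1.6 × 10⁻⁴)(-15.2)+(7.9 × 10⁻⁴)(-2.26) = 6.5 × 10⁻⁴ → stable
  118–178 m: −αΔT+βΔS = −(1.6 × 10⁻⁴)(+15.2)+(7.9 × 10⁻⁴)(-14.48) = -0.014 → UNSTABLE
The 118–178 m interval has Δρ < 0: lighter water underlies denser water.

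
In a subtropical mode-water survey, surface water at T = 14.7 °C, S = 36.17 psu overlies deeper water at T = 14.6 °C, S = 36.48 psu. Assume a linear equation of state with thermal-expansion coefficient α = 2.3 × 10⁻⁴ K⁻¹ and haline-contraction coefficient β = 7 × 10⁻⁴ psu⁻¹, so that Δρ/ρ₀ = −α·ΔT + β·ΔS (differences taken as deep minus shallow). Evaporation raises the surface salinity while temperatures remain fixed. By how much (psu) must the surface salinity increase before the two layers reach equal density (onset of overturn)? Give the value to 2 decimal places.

0.34 psu

Neutral buoyancy requires −α(T_deep − T_surf) + β(S_deep − S_surf′) = 0.
S_surf′ = S_deep − (α/β)·ΔT = 36.48 − (2.3 × 10⁻⁴/7 × 10⁻⁴)·(-0.1) = 36.5129 psu.
Increase required: 36.5129 − 36.17 = 0.3429 psu.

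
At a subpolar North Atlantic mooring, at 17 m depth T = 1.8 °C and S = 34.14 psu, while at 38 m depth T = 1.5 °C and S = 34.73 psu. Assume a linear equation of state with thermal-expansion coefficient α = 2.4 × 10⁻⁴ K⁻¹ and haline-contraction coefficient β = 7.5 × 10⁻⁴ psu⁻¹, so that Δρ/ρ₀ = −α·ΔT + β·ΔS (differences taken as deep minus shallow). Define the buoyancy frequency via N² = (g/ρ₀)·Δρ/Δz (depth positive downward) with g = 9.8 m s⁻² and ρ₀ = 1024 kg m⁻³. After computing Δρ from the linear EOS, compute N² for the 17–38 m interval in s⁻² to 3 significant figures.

2.40 × 10⁻⁴ s⁻²

ΔT = -0.3 K, ΔS = +0.59 psu (deep − shallow).
Δρ/ρ₀ = −αΔT + βΔS = 7.20 × 10⁻⁵ + 4.425 × 10⁻⁴ = 5.145 × 10⁻⁴, so Δρ ≈ 0.5268 kg m⁻³.
N² = (g/ρ₀)·Δρ/Δz = g·(Δρ/ρ₀)/Δz = 9.8 × 5.145 × 10⁻⁴ / 21 = 2.4010 × 10⁻⁴ s⁻² ≈ 2.40 × 10⁻⁴ s⁻².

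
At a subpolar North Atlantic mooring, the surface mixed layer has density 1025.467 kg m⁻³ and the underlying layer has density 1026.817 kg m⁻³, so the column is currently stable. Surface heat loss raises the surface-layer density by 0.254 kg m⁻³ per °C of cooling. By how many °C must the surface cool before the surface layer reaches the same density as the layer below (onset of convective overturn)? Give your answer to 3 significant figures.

Density deficit of the surface layer: 1026.817 − 1025.467 = 1.35 kg m⁻³.
Required change = 1.35 / 0.254 = 5.31 °C.

5.31 °C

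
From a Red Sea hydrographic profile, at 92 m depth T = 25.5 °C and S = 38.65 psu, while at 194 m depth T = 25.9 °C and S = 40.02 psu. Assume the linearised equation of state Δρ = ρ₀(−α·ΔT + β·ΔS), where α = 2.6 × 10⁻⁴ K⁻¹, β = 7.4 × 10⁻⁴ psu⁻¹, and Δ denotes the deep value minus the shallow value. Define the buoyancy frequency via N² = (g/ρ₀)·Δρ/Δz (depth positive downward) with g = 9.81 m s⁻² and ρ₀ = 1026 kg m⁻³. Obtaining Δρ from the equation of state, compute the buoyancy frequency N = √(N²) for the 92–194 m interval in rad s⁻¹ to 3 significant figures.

ΔT = +0.4 K, ΔS = +1.37 psu (deep − shallow).
Δρ/ρ₀ = −αΔT + βΔS = -1.04 × 10⁻⁴ + 1.0138 × 10⁻³ = 9.098 × 10⁻⁴, so Δρ ≈ 0.9335 kg m⁻³.
N² = (g/ρ₀)·Δρ/Δz = g·(Δρ/ρ₀)/Δz = 9.81 × 9.098 × 10⁻⁴ / 102 = 8.7501 × 10⁻⁵ s⁻².
N = √(8.7501 × 10⁻⁵) = 9.3542 × 10⁻³ rad s⁻¹ ≈ 9.35 × 10⁻³ rad s⁻¹.

9.35 × 10⁻³ rad s⁻¹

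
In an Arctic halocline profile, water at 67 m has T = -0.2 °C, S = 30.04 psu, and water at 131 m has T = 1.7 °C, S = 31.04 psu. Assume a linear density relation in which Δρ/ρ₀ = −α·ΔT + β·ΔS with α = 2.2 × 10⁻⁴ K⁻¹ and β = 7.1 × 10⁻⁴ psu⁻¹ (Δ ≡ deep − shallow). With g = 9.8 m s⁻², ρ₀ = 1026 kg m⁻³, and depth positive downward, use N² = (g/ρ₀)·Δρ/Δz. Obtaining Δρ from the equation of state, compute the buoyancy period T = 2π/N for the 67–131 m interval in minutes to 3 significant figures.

15.7 min

ΔT = +1.9 K, ΔS = +1.00 psu (deep − shallow).
Δρ/ρ₀ = −αΔT + βΔS = -4.18 × 10⁻⁴ + 7.10 × 10⁻⁴ = 2.92 × 10⁻⁴, so Δρ ≈ 0.2996 kg m⁻³.
N² = (g/ρ₀)·Δρ/Δz = g·(Δρ/ρ₀)/Δz = 9.8 × 2.92 × 10⁻⁴ / 64 = 4.4713 × 10⁻⁵ s⁻².
N = √(4.4713 × 10⁻⁵) = 6.6868 × 10⁻³ rad s⁻¹ → T = 2π/N = 939.64 s = 15.661 min ≈ 15.7 min.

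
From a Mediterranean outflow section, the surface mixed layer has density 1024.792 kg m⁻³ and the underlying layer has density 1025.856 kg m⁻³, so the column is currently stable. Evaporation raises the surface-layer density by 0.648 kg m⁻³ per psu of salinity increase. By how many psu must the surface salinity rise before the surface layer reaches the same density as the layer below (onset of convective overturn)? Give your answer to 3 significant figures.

1.64 psu

Density deficit of the surface layer: 1025.856 − 1024.792 = 1.064 kg m⁻³.
Required change = 1.064 / 0.648 = 1.64 psu.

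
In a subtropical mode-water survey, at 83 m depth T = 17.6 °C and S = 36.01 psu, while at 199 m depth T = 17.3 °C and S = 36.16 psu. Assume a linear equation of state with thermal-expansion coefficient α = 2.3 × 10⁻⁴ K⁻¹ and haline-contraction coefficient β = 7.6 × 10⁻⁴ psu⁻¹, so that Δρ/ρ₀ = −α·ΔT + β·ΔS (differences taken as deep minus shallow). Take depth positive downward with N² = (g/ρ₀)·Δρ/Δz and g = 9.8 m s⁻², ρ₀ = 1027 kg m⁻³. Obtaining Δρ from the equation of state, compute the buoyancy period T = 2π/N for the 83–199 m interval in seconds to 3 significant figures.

1.60 × 10³ s

ΔT = -0.3 K, ΔS = +0.15 psu (deep − shallow).
Δρ/ρ₀ = −αΔT + βΔS = 6.90 × 10⁻⁵ + 1.14 × 10⁻⁴ = 1.83 × 10⁻⁴, so Δρ ≈ 0.1879 kg m⁻³.
N² = (g/ρ₀)·Δρ/Δz = g·(Δρ/ρ₀)/Δz = 9.8 × 1.83 × 10⁻⁴ / 116 = 1.5460 × 10⁻⁵ s⁻².
N = √(1.5460 × 10⁻⁵) = 3.9319 × 10⁻³ rad s⁻¹ → T = 2π/N = 1.5980 × 10³ s ≈ 1.60 × 10³ s.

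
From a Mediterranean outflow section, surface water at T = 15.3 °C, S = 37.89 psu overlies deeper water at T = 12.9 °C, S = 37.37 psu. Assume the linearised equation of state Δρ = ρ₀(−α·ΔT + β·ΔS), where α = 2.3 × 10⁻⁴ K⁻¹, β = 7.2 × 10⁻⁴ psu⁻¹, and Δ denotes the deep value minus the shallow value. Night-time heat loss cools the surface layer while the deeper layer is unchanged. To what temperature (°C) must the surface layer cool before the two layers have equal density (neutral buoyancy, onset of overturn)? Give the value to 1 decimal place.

14.5 °C

Neutral buoyancy requires Δρ = 0, i.e. −α(T_deep − T_surf′) + β(S_deep − S_surf) = 0.
T_surf′ = T_deep − (β/α)·ΔS = 12.9 − (7.2 × 10⁻⁴/2.3 × 10⁻⁴)·(-0.52) = 14.528 °C.
Cooling required: 15.3 − (14.528) = 0.772 °C.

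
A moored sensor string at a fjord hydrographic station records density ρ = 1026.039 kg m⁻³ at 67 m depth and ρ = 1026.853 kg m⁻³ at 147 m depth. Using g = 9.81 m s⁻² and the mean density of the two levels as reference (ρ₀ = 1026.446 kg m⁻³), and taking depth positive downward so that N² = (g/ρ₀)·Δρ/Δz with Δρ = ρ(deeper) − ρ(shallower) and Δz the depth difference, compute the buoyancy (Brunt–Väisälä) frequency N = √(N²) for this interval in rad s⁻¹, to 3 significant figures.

9.86 × 10⁻³ rad s⁻¹

Δρ = 1026.853 − 1026.039 = 0.814 kg m⁻³ over Δz = 147 − 67 = 80 m.
N² = (9.81/1026.446) × (0.814/80) = 9.7245 × 10⁻⁵ s⁻².
N = √(9.7245 × 10⁻⁵) = 9.8613 × 10⁻³ rad s⁻¹ ≈ 9.86 × 10⁻³ rad s⁻¹.
A positive N² confirms static stability across the interval.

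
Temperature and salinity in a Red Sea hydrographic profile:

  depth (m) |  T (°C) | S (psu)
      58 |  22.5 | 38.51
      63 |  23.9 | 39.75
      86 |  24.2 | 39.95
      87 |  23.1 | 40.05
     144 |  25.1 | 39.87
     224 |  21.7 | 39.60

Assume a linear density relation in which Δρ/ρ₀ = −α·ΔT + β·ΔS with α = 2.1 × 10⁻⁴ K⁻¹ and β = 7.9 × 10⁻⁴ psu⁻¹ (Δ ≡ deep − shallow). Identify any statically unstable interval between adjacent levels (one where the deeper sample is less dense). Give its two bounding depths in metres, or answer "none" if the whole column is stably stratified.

87–144 m

Evaluate Δρ/ρ₀ = −αΔT + βΔS across each adjacent pair:
  58–63 m: −αΔT+βΔS = −(2.1 × 10⁻⁴)(+1.4)+(7.9 × 10⁻⁴)(+1.24) = 6.9 × 10⁻⁴ → stable
  63–86 m: −αΔT+βΔS = −(2.1 × 10⁻⁴)(+0.3)+(7.9 × 10⁻⁴)(+0.20) = 9.5 × 10⁻⁵ → stable
  86–87 m: −αΔT+βΔS = −(2.1 × 10⁻⁴)(-1.1)+(7.9 × 10⁻⁴)(+0.10) = 3.1 × 10⁻⁴ → stable
  87–144 m: −αΔT+βΔS = −(2.1 × 10⁻⁴)(+2.0)+(7.9 × 10⁻⁴)(-0.18) = -5.6 × 10⁻⁴ → UNSTABLE
  144–224 m: −αΔT+βΔS = −(2.1 × 10⁻⁴)(-3.4)+(7.9 × 10⁻⁴)(-0.27) = 5.0 × 10⁻⁴ → stable
The 87–144 m interval has Δρ < 0: lighter water underlies denser water.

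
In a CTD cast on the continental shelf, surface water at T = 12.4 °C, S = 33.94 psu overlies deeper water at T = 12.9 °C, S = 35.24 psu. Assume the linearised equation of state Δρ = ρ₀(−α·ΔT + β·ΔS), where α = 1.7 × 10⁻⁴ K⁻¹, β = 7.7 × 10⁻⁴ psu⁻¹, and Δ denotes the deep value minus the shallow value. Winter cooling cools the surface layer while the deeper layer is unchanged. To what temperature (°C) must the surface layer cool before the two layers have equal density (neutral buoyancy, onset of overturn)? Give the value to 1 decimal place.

Neutral buoyancy requires Δρ = 0, i.e. −α(T_deep − T_surf′) + β(S_deep − S_surf) = 0.
T_surf′ = T_deep − (β/α)·ΔS = 12.9 − (7.7 × 10⁻⁴/1.7 × 10⁻⁴)·(+1.30) = 7.012 °C.
Cooling required: 12.4 − (7.012) = 5.388 °C.

7.0 °C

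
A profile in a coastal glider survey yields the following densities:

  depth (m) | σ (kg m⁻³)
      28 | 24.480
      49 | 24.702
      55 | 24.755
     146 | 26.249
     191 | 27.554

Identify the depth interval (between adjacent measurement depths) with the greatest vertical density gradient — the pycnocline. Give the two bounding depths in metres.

Compute the density gradient over each adjacent pair:
  28–49 m: Δρ/Δz = 0.222/21 = 0.011 kg m⁻⁴
  49–55 m: Δρ/Δz = 0.053/6 = 8.8 × 10⁻³ kg m⁻⁴
  55–146 m: Δρ/Δz = 1.494/91 = 0.016 kg m⁻⁴
  146–191 m: Δρ/Δz = 1.305/45 = 0.029 kg m⁻⁴
The largest gradient is in the 146–191 m interval — the pycnocline.

146–191 m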